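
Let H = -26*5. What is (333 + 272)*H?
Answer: -78650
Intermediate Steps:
H = -130
(333 + 272)*H = (333 + 272)*(-130) = 605*(-130) = -78650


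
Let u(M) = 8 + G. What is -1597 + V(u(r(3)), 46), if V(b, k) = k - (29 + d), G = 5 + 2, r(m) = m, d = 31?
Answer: -1611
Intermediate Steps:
G = 7
u(M) = 15 (u(M) = 8 + 7 = 15)
V(b, k) = -60 + k (V(b, k) = k - (29 + 31) = k - 1*60 = k - 60 = -60 + k)
-1597 + V(u(r(3)), 46) = -1597 + (-60 + 46) = -1597 - 14 = -1611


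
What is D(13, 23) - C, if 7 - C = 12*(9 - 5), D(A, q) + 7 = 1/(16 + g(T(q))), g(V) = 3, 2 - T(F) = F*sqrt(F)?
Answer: 647/19 ≈ 34.053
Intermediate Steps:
T(F) = 2 - F**(3/2) (T(F) = 2 - F*sqrt(F) = 2 - F**(3/2))
D(A, q) = -132/19 (D(A, q) = -7 + 1/(16 + 3) = -7 + 1/19 = -132/19)
C = -41 (C = 7 - 12*(9 - 5) = 7 - 12*4 = 7 - 1*48 = 7 - 48 = -41)
D(13, 23) - C = -132/19 - 1*(-41) = -132/19 + 41 = 647/19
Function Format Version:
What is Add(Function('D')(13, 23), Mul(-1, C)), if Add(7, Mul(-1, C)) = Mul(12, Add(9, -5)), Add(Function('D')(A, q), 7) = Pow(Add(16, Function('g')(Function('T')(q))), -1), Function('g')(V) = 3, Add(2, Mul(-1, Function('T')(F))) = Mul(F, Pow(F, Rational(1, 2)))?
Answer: Rational(647, 19) ≈ 34.053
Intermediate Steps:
Function('T')(F) = Add(2, Mul(-1, Pow(F, Rational(3, 2)))) (Function('T')(F) = Add(2, Mul(-1, Mul(F, Pow(F, Rational(1, 2))))) = Add(2, Mul(-1, Pow(F, Rational(3, 2)))))
Function('D')(A, q) = Rational(-132, 19) (Function('D')(A, q) = Add(-7, Pow(Add(16, 3), -1)) = Add(-7, Pow(19, -1)) = Add(-7, Rational(1, 19)) = Rational(-132, 19))
C = -41 (C = Add(7, Mul(-1, Mul(12, Add(9, -5)))) = Add(7, Mul(-1, Mul(12, 4))) = Add(7, Mul(-1, 48)) = Add(7, -48) = -41)
Add(Function('D')(13, 23), Mul(-1, C)) = Add(Rational(-132, 19), Mul(-1, -41)) = Add(Rational(-132, 19), 41) = Rational(647, 19)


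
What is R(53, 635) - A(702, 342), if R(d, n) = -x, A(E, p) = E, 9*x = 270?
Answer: -732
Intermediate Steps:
x = 30 (x = (1/9)*270 = 30)
R(d, n) = -30 (R(d, n) = -1*30 = -30)
R(53, 635) - A(702, 342) = -30 - 1*702 = -30 - 702 = -732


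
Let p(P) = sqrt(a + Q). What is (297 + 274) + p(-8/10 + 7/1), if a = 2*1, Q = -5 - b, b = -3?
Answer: 571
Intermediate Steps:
Q = -2 (Q = -5 - 1*(-3) = -5 + 3 = -2)
a = 2
p(P) = 0 (p(P) = sqrt(2 - 2) = sqrt(0) = 0)
(297 + 274) + p(-8/10 + 7/1) = (297 + 274) + 0 = 571 + 0 = 571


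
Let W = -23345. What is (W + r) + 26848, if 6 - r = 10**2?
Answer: 3409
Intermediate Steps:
r = -94 (r = 6 - 1*10**2 = 6 - 1*100 = 6 - 100 = -94)
(W + r) + 26848 = (-23345 - 94) + 26848 = -23439 + 26848 = 3409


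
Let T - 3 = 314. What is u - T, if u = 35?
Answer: -282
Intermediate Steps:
T = 317 (T = 3 + 314 = 317)
u - T = 35 - 1*317 = 35 - 317 = -282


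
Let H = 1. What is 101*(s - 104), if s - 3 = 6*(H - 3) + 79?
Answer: -3434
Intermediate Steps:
s = 70 (s = 3 + (6*(1 - 3) + 79) = 3 + (6*(-2) + 79) = 3 + (-12 + 79) = 3 + 67 = 70)
101*(s - 104) = 101*(70 - 104) = 101*(-34) = -3434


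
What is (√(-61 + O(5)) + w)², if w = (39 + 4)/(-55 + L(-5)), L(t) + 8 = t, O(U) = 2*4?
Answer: (43 - 68*I*√53)²/4624 ≈ -52.6 - 9.2072*I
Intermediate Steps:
O(U) = 8
L(t) = -8 + t
w = -43/68 (w = (39 + 4)/(-55 + (-8 - 5)) = 43/(-55 - 13) = 43/(-68) = 43*(-1/68) = -43/68 ≈ -0.63235)
(√(-61 + O(5)) + w)² = (√(-61 + 8) - 43/68)² = (√(-53) - 43/68)² = (I*√53 - 43/68)² = (-43/68 + I*√53)²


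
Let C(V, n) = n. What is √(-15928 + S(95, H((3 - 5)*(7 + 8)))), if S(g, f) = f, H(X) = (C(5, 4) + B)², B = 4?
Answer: 2*I*√3966 ≈ 125.95*I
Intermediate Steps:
H(X) = 64 (H(X) = (4 + 4)² = 8² = 64)
√(-15928 + S(95, H((3 - 5)*(7 + 8)))) = √(-15928 + 64) = √(-15864) = 2*I*√3966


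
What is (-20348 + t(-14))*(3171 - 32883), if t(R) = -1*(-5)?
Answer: 604431216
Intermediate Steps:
t(R) = 5
(-20348 + t(-14))*(3171 - 32883) = (-20348 + 5)*(3171 - 32883) = -20343*(-29712) = 604431216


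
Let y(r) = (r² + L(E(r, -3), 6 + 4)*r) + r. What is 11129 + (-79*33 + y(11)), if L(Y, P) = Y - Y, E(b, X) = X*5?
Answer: 8654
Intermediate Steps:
E(b, X) = 5*X
L(Y, P) = 0
y(r) = r + r² (y(r) = (r² + 0*r) + r = (r² + 0) + r = r² + r = r + r²)
11129 + (-79*33 + y(11)) = 11129 + (-79*33 + 11*(1 + 11)) = 11129 + (-2607 + 11*12) = 11129 + (-2607 + 132) = 11129 - 2475 = 8654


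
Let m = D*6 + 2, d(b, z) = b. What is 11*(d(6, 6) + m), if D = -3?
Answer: -110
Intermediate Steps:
m = -16 (m = -3*6 + 2 = -18 + 2 = -16)
11*(d(6, 6) + m) = 11*(6 - 16) = 11*(-10) = -110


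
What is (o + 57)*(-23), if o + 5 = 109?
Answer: -3703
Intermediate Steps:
o = 104 (o = -5 + 109 = 104)
(o + 57)*(-23) = (104 + 57)*(-23) = 161*(-23) = -3703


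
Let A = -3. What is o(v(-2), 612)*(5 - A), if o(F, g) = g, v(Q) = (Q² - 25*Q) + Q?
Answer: 4896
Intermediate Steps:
v(Q) = Q² - 24*Q
o(v(-2), 612)*(5 - A) = 612*(5 - 1*(-3)) = 612*(5 + 3) = 612*8 = 4896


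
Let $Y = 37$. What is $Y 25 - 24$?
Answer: $901$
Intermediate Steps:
$Y 25 - 24 = 37 \cdot 25 - 24 = 925 - 24 = 901$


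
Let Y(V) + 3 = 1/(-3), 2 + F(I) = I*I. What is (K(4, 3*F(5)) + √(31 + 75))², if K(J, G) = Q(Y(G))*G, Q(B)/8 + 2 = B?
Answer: (2944 - √106)² ≈ 8.6066e+6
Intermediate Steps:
F(I) = -2 + I² (F(I) = -2 + I*I = -2 + I²)
Y(V) = -10/3 (Y(V) = -3 + 1/(-3) = -3 - ⅓ = -10/3)
Q(B) = -16 + 8*B
K(J, G) = -128*G/3 (K(J, G) = (-16 + 8*(-10/3))*G = (-16 - 80/3)*G = -128*G/3)
(K(4, 3*F(5)) + √(31 + 75))² = (-128*(-2 + 5²) + √(31 + 75))² = (-128*(-2 + 25) + √106)² = (-128*23 + √106)² = (-128/3*69 + √106)² = (-2944 + √106)²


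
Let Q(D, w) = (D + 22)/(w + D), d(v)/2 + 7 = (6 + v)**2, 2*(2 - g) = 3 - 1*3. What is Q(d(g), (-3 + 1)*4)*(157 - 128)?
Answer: 1972/53 ≈ 37.208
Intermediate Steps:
g = 2 (g = 2 - (3 - 1*3)/2 = 2 - (3 - 3)/2 = 2 - 1/2*0 = 2 + 0 = 2)
d(v) = -14 + 2*(6 + v)**2
Q(D, w) = (22 + D)/(D + w)
Q(d(g), (-3 + 1)*4)*(157 - 128) = ((22 + (-14 + 2*(6 + 2)**2))/((-14 + 2*(6 + 2)**2) + (-3 + 1)*4))*(157 - 128) = ((22 + (-14 + 2*8**2))/((-14 + 2*8**2) - 2*4))*29 = ((22 + (-14 + 2*64))/((-14 + 2*64) - 8))*29 = ((22 + (-14 + 128))/((-14 + 128) - 8))*29 = ((22 + 114)/(114 - 8))*29 = (136/106)*29 = ((1/106)*136)*29 = (68/53)*29 = 1972/53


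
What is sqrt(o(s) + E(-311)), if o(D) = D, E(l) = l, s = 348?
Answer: sqrt(37) ≈ 6.0828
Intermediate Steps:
sqrt(o(s) + E(-311)) = sqrt(348 - 311) = sqrt(37)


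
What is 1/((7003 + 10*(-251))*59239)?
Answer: 1/266160827 ≈ 3.7571e-9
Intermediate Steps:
1/((7003 + 10*(-251))*59239) = (1/59239)/(7003 - 2510) = (1/59239)/4493 = (1/4493)*(1/59239) = 1/266160827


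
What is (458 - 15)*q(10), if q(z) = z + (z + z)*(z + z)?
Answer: 181630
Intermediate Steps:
q(z) = z + 4*z² (q(z) = z + (2*z)*(2*z) = z + 4*z²)
(458 - 15)*q(10) = (458 - 15)*(10*(1 + 4*10)) = 443*(10*(1 + 40)) = 443*(10*41) = 443*410 = 181630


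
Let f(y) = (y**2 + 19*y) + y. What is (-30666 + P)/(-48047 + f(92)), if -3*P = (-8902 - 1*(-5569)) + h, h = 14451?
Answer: 34372/37743 ≈ 0.91069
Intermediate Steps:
f(y) = y**2 + 20*y
P = -3706 (P = -((-8902 - 1*(-5569)) + 14451)/3 = -((-8902 + 5569) + 14451)/3 = -(-3333 + 14451)/3 = -1/3*11118 = -3706)
(-30666 + P)/(-48047 + f(92)) = (-30666 - 3706)/(-48047 + 92*(20 + 92)) = -34372/(-48047 + 92*112) = -34372/(-48047 + 10304) = -34372/(-37743) = -34372*(-1/37743) = 34372/37743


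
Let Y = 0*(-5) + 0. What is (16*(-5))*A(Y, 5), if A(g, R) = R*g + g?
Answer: 0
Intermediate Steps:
Y = 0 (Y = 0 + 0 = 0)
A(g, R) = g + R*g
(16*(-5))*A(Y, 5) = (16*(-5))*(0*(1 + 5)) = -0*6 = -80*0 = 0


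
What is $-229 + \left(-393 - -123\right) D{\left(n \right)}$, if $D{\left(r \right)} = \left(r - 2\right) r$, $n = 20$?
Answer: $-97429$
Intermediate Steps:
$D{\left(r \right)} = r \left(-2 + r\right)$ ($D{\left(r \right)} = \left(-2 + r\right) r = r \left(-2 + r\right)$)
$-229 + \left(-393 - -123\right) D{\left(n \right)} = -229 + \left(-393 - -123\right) 20 \left(-2 + 20\right) = -229 + \left(-393 + 123\right) 20 \cdot 18 = -229 - 97200 = -97429$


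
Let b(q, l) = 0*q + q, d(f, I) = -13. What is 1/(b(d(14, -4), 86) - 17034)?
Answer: -1/17047 ≈ -5.8661e-5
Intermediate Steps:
b(q, l) = q (b(q, l) = 0 + q = q)
1/(b(d(14, -4), 86) - 17034) = 1/(-13 - 17034) = 1/(-17047) = -1/17047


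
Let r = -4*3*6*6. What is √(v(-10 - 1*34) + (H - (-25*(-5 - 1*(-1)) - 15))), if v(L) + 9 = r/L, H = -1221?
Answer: 7*I*√3223/11 ≈ 36.127*I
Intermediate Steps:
r = -432 (r = -72*6 = -4*108 = -432)
v(L) = -9 - 432/L
√(v(-10 - 1*34) + (H - (-25*(-5 - 1*(-1)) - 15))) = √((-9 - 432/(-10 - 1*34)) + (-1221 - (-25*(-5 - 1*(-1)) - 15))) = √((-9 - 432/(-10 - 34)) + (-1221 - (-25*(-5 + 1) - 15))) = √((-9 - 432/(-44)) + (-1221 - (-25*(-4) - 15))) = √((-9 - 432*(-1/44)) + (-1221 - (100 - 15))) = √((-9 + 108/11) + (-1221 - 1*85)) = √(9/11 + (-1221 - 85)) = √(9/11 - 1306) = √(-14357/11) = 7*I*√3223/11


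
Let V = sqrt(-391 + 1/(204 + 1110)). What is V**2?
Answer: -513773/1314 ≈ -391.00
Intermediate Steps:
V = I*sqrt(75010858)/438 (V = sqrt(-391 + 1/1314) = sqrt(-513773/1314) = I*sqrt(75010858)/438 ≈ 19.774*I)
V**2 = (I*sqrt(75010858)/438)**2 = -513773/1314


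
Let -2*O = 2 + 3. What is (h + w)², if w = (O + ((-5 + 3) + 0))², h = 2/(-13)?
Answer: 1092025/2704 ≈ 403.86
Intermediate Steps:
O = -5/2 (O = -(2 + 3)/2 = -½*5 = -5/2 ≈ -2.5000)
h = -2/13 (h = -1/13*2 = -2/13 ≈ -0.15385)
w = 81/4 (w = (-5/2 + ((-5 + 3) + 0))² = (-5/2 + (-2 + 0))² = (-5/2 - 2)² = (-9/2)² = 81/4 ≈ 20.250)
(h + w)² = (-2/13 + 81/4)² = (1045/52)² = 1092025/2704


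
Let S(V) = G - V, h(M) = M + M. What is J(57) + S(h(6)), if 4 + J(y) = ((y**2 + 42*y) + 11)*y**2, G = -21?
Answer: 18369809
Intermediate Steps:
h(M) = 2*M
S(V) = -21 - V
J(y) = -4 + y**2*(11 + y**2 + 42*y) (J(y) = -4 + ((y**2 + 42*y) + 11)*y**2 = -4 + (11 + y**2 + 42*y)*y**2 = -4 + y**2*(11 + y**2 + 42*y))
J(57) + S(h(6)) = (-4 + 57**4 + 11*57**2 + 42*57**3) + (-21 - 2*6) = (-4 + 10556001 + 11*3249 + 42*185193) + (-21 - 1*12) = (-4 + 10556001 + 35739 + 7778106) + (-21 - 12) = 18369842 - 33 = 18369809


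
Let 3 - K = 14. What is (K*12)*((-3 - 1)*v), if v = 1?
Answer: 528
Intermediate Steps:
K = -11 (K = 3 - 1*14 = 3 - 14 = -11)
(K*12)*((-3 - 1)*v) = (-11*12)*((-3 - 1)*1) = -(-528) = -132*(-4) = 528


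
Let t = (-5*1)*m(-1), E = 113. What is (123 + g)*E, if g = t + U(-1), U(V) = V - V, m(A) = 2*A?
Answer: 15029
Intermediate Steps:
U(V) = 0
t = 10 (t = (-5*1)*(2*(-1)) = -5*(-2) = 10)
g = 10 (g = 10 + 0 = 10)
(123 + g)*E = (123 + 10)*113 = 133*113 = 15029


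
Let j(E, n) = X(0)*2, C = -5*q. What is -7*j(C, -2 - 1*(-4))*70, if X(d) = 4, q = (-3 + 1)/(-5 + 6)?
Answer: -3920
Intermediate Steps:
q = -2 (q = -2/1 = -2*1 = -2)
C = 10 (C = -5*(-2) = 10)
j(E, n) = 8 (j(E, n) = 4*2 = 8)
-7*j(C, -2 - 1*(-4))*70 = -7*8*70 = -56*70 = -3920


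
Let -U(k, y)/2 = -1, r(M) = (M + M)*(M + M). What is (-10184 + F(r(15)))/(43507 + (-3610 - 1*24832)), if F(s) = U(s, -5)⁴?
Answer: -10168/15065 ≈ -0.67494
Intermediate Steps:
r(M) = 4*M² (r(M) = (2*M)*(2*M) = 4*M²)
U(k, y) = 2 (U(k, y) = -2*(-1) = 2)
F(s) = 16 (F(s) = 2⁴ = 16)
(-10184 + F(r(15)))/(43507 + (-3610 - 1*24832)) = (-10184 + 16)/(43507 + (-3610 - 1*24832)) = -10168/(43507 + (-3610 - 24832)) = -10168/(43507 - 28442) = -10168/15065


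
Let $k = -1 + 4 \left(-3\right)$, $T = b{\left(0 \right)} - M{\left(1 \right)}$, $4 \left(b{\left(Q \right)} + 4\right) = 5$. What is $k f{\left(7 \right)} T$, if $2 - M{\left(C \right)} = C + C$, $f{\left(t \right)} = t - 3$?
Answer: $143$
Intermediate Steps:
$b{\left(Q \right)} = - \frac{11}{4}$ ($b{\left(Q \right)} = -4 + \frac{1}{4} \cdot 5 = -4 + \frac{5}{4} = - \frac{11}{4}$)
$f{\left(t \right)} = -3 + t$ ($f{\left(t \right)} = t - 3 = -3 + t$)
$M{\left(C \right)} = 2 - 2 C$ ($M{\left(C \right)} = 2 - \left(C + C\right) = 2 - 2 C$)
$T = - \frac{11}{4}$ ($T = - \frac{11}{4} - \left(2 - 2\right) = - \frac{11}{4} - 0 = - \frac{11}{4} + 0 = - \frac{11}{4} \approx -2.75$)
$k = -13$ ($k = -1 - 12 = -13$)
$k f{\left(7 \right)} T = - 13 \left(-3 + 7\right) \left(- \frac{11}{4}\right) = \left(-13\right) 4 \left(- \frac{11}{4}\right) = \left(-52\right) \left(- \frac{11}{4}\right) = 143$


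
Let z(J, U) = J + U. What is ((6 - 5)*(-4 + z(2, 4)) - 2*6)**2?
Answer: 100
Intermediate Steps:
((6 - 5)*(-4 + z(2, 4)) - 2*6)**2 = ((6 - 5)*(-4 + (2 + 4)) - 2*6)**2 = (1*(-4 + 6) - 12)**2 = (1*2 - 12)**2 = (2 - 12)**2 = (-10)**2 = 100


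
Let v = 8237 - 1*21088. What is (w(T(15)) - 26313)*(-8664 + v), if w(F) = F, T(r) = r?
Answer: 565801470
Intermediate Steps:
v = -12851 (v = 8237 - 21088 = -12851)
(w(T(15)) - 26313)*(-8664 + v) = (15 - 26313)*(-8664 - 12851) = -26298*(-21515) = 565801470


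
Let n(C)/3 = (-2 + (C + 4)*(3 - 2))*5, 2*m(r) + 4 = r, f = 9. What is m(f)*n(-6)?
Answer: -150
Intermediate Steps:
m(r) = -2 + r/2
n(C) = 30 + 15*C (n(C) = 3*((-2 + (C + 4)*(3 - 2))*5) = 3*((-2 + (4 + C)*1)*5) = 3*((-2 + (4 + C))*5) = 3*((2 + C)*5) = 3*(10 + 5*C) = 30 + 15*C)
m(f)*n(-6) = (-2 + (1/2)*9)*(30 + 15*(-6)) = (-2 + 9/2)*(30 - 90) = (5/2)*(-60) = -150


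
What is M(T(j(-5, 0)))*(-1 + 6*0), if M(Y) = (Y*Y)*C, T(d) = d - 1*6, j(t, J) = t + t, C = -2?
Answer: 512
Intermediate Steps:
j(t, J) = 2*t
T(d) = -6 + d (T(d) = d - 6 = -6 + d)
M(Y) = -2*Y² (M(Y) = (Y*Y)*(-2) = Y²*(-2) = -2*Y²)
M(T(j(-5, 0)))*(-1 + 6*0) = (-2*(-6 + 2*(-5))²)*(-1 + 6*0) = (-2*(-6 - 10)²)*(-1 + 0) = -2*(-16)²*(-1) = -2*256*(-1) = -512*(-1) = 512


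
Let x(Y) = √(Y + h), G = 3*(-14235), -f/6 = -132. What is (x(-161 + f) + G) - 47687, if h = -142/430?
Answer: -90392 + 27*√39990/215 ≈ -90367.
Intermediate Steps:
f = 792 (f = -6*(-132) = 792)
G = -42705
h = -71/215 (h = -142*1/430 = -71/215 ≈ -0.33023)
x(Y) = √(-71/215 + Y) (x(Y) = √(Y - 71/215) = √(-71/215 + Y))
(x(-161 + f) + G) - 47687 = (√(-15265 + 46225*(-161 + 792))/215 - 42705) - 47687 = (√(-15265 + 46225*631)/215 - 42705) - 47687 = (√(-15265 + 29167975)/215 - 42705) - 47687 = (√29152710/215 - 42705) - 47687 = ((27*√39990)/215 - 42705) - 47687 = (27*√39990/215 - 42705) - 47687 = (-42705 + 27*√39990/215) - 47687 = -90392 + 27*√39990/215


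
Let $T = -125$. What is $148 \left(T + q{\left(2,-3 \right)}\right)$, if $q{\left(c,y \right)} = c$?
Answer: $-18204$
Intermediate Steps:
$148 \left(T + q{\left(2,-3 \right)}\right) = 148 \left(-125 + 2\right) = 148 \left(-123\right) = -18204$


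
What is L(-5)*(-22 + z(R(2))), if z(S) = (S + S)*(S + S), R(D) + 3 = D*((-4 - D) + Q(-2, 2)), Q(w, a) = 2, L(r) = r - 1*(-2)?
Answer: -1386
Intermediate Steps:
L(r) = 2 + r (L(r) = r + 2 = 2 + r)
R(D) = -3 + D*(-2 - D) (R(D) = -3 + D*((-4 - D) + 2) = -3 + D*(-2 - D))
z(S) = 4*S² (z(S) = (2*S)*(2*S) = 4*S²)
L(-5)*(-22 + z(R(2))) = (2 - 5)*(-22 + 4*(-3 - 1*2² - 2*2)²) = -3*(-22 + 4*(-3 - 1*4 - 4)²) = -3*(-22 + 4*(-3 - 4 - 4)²) = -3*(-22 + 4*(-11)²) = -3*(-22 + 4*121) = -3*(-22 + 484) = -3*462 = -1386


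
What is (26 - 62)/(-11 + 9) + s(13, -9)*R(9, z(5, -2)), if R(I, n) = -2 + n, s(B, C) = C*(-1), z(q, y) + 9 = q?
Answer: -36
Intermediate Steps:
z(q, y) = -9 + q
s(B, C) = -C
(26 - 62)/(-11 + 9) + s(13, -9)*R(9, z(5, -2)) = (26 - 62)/(-11 + 9) + (-1*(-9))*(-2 + (-9 + 5)) = -36/(-2) + 9*(-2 - 4) = -36*(-1/2) + 9*(-6) = 18 - 54 = -36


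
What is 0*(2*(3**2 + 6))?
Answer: 0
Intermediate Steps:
0*(2*(3**2 + 6)) = 0*(2*(9 + 6)) = 0*(2*15) = 0*30 = 0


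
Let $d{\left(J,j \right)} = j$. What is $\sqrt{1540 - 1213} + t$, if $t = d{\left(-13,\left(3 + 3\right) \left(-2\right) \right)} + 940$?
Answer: $928 + \sqrt{327} \approx 946.08$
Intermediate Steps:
$t = 928$ ($t = \left(3 + 3\right) \left(-2\right) + 940 = 6 \left(-2\right) + 940 = -12 + 940 = 928$)
$\sqrt{1540 - 1213} + t = \sqrt{1540 - 1213} + 928 = \sqrt{327} + 928 = 928 + \sqrt{327}$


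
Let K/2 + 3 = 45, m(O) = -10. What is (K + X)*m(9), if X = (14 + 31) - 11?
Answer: -1180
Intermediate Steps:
X = 34 (X = 45 - 11 = 34)
K = 84 (K = -6 + 2*45 = -6 + 90 = 84)
(K + X)*m(9) = (84 + 34)*(-10) = 118*(-10) = -1180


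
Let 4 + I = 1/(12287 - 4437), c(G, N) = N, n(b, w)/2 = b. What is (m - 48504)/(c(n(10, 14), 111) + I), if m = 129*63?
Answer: -316959450/839951 ≈ -377.35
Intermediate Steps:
n(b, w) = 2*b
m = 8127
I = -31399/7850 (I = -4 + 1/(12287 - 4437) = -4 + 1/7850 = -31399/7850 ≈ -3.9999)
(m - 48504)/(c(n(10, 14), 111) + I) = (8127 - 48504)/(111 - 31399/7850) = -40377/839951/7850 = -40377*7850/839951 = -316959450/839951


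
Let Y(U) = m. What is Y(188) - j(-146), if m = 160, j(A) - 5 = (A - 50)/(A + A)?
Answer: 11266/73 ≈ 154.33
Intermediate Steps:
j(A) = 5 + (-50 + A)/(2*A) (j(A) = 5 + (A - 50)/(A + A) = 5 + (-50 + A)/((2*A)) = 5 + (-50 + A)*(1/(2*A)) = 5 + (-50 + A)/(2*A))
Y(U) = 160
Y(188) - j(-146) = 160 - (11/2 - 25/(-146)) = 160 - (11/2 - 25*(-1/146)) = 160 - (11/2 + 25/146) = 160 - 1*414/73 = 160 - 414/73 = 11266/73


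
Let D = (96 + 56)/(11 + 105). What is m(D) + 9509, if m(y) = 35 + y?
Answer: 276814/29 ≈ 9545.3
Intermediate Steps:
D = 38/29 (D = 152/116 = 152*(1/116) = 38/29 ≈ 1.3103)
m(D) + 9509 = (35 + 38/29) + 9509 = 1053/29 + 9509 = 276814/29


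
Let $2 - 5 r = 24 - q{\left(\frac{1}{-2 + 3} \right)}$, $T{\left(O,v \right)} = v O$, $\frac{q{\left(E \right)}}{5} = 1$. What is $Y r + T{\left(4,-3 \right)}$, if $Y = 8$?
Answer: $- \frac{196}{5} \approx -39.2$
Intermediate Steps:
$q{\left(E \right)} = 5$ ($q{\left(E \right)} = 5 \cdot 1 = 5$)
$T{\left(O,v \right)} = O v$
$r = - \frac{17}{5}$ ($r = \frac{2}{5} - \frac{24 - 5}{5} = \frac{2}{5} - \frac{19}{5} = - \frac{17}{5} \approx -3.4$)
$Y r + T{\left(4,-3 \right)} = 8 \left(- \frac{17}{5}\right) + 4 \left(-3\right) = - \frac{136}{5} - 12 = - \frac{196}{5}$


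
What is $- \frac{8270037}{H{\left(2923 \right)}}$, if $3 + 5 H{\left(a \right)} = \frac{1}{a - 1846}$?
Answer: $\frac{8906829849}{646} \approx 1.3788 \cdot 10^{7}$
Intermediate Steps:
$H{\left(a \right)} = - \frac{3}{5} + \frac{1}{5 \left(-1846 + a\right)}$ ($H{\left(a \right)} = - \frac{3}{5} + \frac{1}{5 \left(a - 1846\right)} = - \frac{3}{5} + \frac{1}{5 \left(-1846 + a\right)}$)
$- \frac{8270037}{H{\left(2923 \right)}} = - \frac{8270037}{\frac{1}{5} \frac{1}{-1846 + 2923} \left(5539 - 8769\right)} = - \frac{8270037}{\frac{1}{5} \cdot \frac{1}{1077} \left(5539 - 8769\right)} = - \frac{8270037}{\frac{1}{5} \cdot \frac{1}{1077} \left(-3230\right)} = - \frac{8270037}{- \frac{646}{1077}} = \left(-8270037\right) \left(- \frac{1077}{646}\right) = \frac{8906829849}{646}$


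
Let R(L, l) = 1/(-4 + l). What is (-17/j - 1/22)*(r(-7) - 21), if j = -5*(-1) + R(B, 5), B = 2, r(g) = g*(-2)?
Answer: 665/33 ≈ 20.152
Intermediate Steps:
r(g) = -2*g
j = 6 (j = -5*(-1) + 1/(-4 + 5) = 5 + 1/1 = 5 + 1 = 6)
(-17/j - 1/22)*(r(-7) - 21) = (-17/6 - 1/22)*(-2*(-7) - 21) = (-17*1/6 - 1*1/22)*(14 - 21) = (-17/6 - 1/22)*(-7) = -95/33*(-7) = 665/33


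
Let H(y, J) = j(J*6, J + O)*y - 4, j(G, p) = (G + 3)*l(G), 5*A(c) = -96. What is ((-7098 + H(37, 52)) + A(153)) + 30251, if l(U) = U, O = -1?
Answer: 18297449/5 ≈ 3.6595e+6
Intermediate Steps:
A(c) = -96/5 (A(c) = (⅕)*(-96) = -96/5)
j(G, p) = G*(3 + G) (j(G, p) = (G + 3)*G = (3 + G)*G = G*(3 + G))
H(y, J) = -4 + 6*J*y*(3 + 6*J) (H(y, J) = ((J*6)*(3 + J*6))*y - 4 = ((6*J)*(3 + 6*J))*y - 4 = (6*J*(3 + 6*J))*y - 4 = 6*J*y*(3 + 6*J) - 4 = -4 + 6*J*y*(3 + 6*J))
((-7098 + H(37, 52)) + A(153)) + 30251 = ((-7098 + (-4 + 18*52*37*(1 + 2*52))) - 96/5) + 30251 = ((-7098 + (-4 + 18*52*37*(1 + 104))) - 96/5) + 30251 = ((-7098 + (-4 + 18*52*37*105)) - 96/5) + 30251 = ((-7098 + (-4 + 3636360)) - 96/5) + 30251 = ((-7098 + 3636356) - 96/5) + 30251 = (3629258 - 96/5) + 30251 = 18146194/5 + 30251 = 18297449/5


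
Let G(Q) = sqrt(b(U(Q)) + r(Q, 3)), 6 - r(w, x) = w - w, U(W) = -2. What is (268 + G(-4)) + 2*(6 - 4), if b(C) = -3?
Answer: 272 + sqrt(3) ≈ 273.73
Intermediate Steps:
r(w, x) = 6 (r(w, x) = 6 - (w - w) = 6 - 1*0 = 6 + 0 = 6)
G(Q) = sqrt(3) (G(Q) = sqrt(-3 + 6) = sqrt(3))
(268 + G(-4)) + 2*(6 - 4) = (268 + sqrt(3)) + 2*(6 - 4) = (268 + sqrt(3)) + 2*2 = (268 + sqrt(3)) + 4 = 272 + sqrt(3)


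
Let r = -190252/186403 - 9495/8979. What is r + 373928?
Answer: 208614834455381/557904179 ≈ 3.7393e+5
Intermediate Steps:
r = -1159389731/557904179 (r = -190252*1/186403 - 9495*1/8979 = -190252/186403 - 3165/2993 = -1159389731/557904179 ≈ -2.0781)
r + 373928 = -1159389731/557904179 + 373928 = 208614834455381/557904179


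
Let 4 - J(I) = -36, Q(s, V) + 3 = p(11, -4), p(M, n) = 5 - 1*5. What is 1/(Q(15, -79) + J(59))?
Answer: 1/37 ≈ 0.027027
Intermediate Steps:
p(M, n) = 0 (p(M, n) = 5 - 5 = 0)
Q(s, V) = -3 (Q(s, V) = -3 + 0 = -3)
J(I) = 40 (J(I) = 4 - 1*(-36) = 4 + 36 = 40)
1/(Q(15, -79) + J(59)) = 1/(-3 + 40) = 1/37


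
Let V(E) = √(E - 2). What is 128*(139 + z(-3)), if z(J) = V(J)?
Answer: 17792 + 128*I*√5 ≈ 17792.0 + 286.22*I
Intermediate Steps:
V(E) = √(-2 + E)
z(J) = √(-2 + J)
128*(139 + z(-3)) = 128*(139 + √(-2 - 3)) = 128*(139 + √(-5)) = 128*(139 + I*√5) = 17792 + 128*I*√5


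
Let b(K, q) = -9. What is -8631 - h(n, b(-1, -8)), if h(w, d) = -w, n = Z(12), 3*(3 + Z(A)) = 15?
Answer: -8629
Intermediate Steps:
Z(A) = 2 (Z(A) = -3 + (1/3)*15 = -3 + 5 = 2)
n = 2
-8631 - h(n, b(-1, -8)) = -8631 - (-1)*2 = -8631 - 1*(-2) = -8631 + 2 = -8629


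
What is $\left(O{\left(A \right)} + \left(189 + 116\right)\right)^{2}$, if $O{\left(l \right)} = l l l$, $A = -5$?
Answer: $32400$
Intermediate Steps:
$O{\left(l \right)} = l^{3}$ ($O{\left(l \right)} = l^{2} l = l^{3}$)
$\left(O{\left(A \right)} + \left(189 + 116\right)\right)^{2} = \left(\left(-5\right)^{3} + \left(189 + 116\right)\right)^{2} = \left(-125 + 305\right)^{2} = 180^{2} = 32400$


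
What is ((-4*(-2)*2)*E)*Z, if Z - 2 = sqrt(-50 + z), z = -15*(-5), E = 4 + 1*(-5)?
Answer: -112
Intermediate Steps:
E = -1 (E = 4 - 5 = -1)
z = 75
Z = 7 (Z = 2 + sqrt(-50 + 75) = 2 + sqrt(25) = 2 + 5 = 7)
((-4*(-2)*2)*E)*Z = ((-4*(-2)*2)*(-1))*7 = ((8*2)*(-1))*7 = (16*(-1))*7 = -16*7 = -112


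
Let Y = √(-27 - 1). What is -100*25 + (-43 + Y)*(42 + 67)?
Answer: -7187 + 218*I*√7 ≈ -7187.0 + 576.77*I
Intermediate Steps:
Y = 2*I*√7 (Y = √(-28) = 2*I*√7 ≈ 5.2915*I)
-100*25 + (-43 + Y)*(42 + 67) = -100*25 + (-43 + 2*I*√7)*(42 + 67) = -2500 + (-43 + 2*I*√7)*109 = -2500 + (-4687 + 218*I*√7) = -7187 + 218*I*√7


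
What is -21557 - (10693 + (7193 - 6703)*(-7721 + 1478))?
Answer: 3026820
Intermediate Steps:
-21557 - (10693 + (7193 - 6703)*(-7721 + 1478)) = -21557 - (10693 + 490*(-6243)) = -21557 - (10693 - 3059070) = -21557 - 1*(-3048377) = -21557 + 3048377 = 3026820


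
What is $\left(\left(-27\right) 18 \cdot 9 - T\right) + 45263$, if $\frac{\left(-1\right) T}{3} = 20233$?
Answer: $101588$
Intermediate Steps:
$T = -60699$ ($T = \left(-3\right) 20233 = -60699$)
$\left(\left(-27\right) 18 \cdot 9 - T\right) + 45263 = \left(\left(-27\right) 18 \cdot 9 - -60699\right) + 45263 = \left(\left(-486\right) 9 + 60699\right) + 45263 = \left(-4374 + 60699\right) + 45263 = 56325 + 45263 = 101588$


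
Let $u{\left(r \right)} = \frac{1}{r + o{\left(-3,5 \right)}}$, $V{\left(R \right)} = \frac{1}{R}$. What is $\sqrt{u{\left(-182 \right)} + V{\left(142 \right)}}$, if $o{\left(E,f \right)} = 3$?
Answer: $\frac{\sqrt{940466}}{25418} \approx 0.038153$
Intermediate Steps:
$u{\left(r \right)} = \frac{1}{3 + r}$ ($u{\left(r \right)} = \frac{1}{r + 3} = \frac{1}{3 + r}$)
$\sqrt{u{\left(-182 \right)} + V{\left(142 \right)}} = \sqrt{\frac{1}{3 - 182} + \frac{1}{142}} = \sqrt{\frac{1}{-179} + \frac{1}{142}} = \sqrt{- \frac{1}{179} + \frac{1}{142}} = \sqrt{\frac{37}{25418}} = \frac{\sqrt{940466}}{25418}$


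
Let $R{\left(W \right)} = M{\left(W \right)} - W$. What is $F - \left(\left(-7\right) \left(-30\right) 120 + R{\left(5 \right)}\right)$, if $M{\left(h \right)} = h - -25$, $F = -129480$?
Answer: $-154705$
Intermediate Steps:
$M{\left(h \right)} = 25 + h$ ($M{\left(h \right)} = h + 25 = 25 + h$)
$R{\left(W \right)} = 25$ ($R{\left(W \right)} = \left(25 + W\right) - W = 25$)
$F - \left(\left(-7\right) \left(-30\right) 120 + R{\left(5 \right)}\right) = -129480 - \left(\left(-7\right) \left(-30\right) 120 + 25\right) = -129480 - \left(210 \cdot 120 + 25\right) = -129480 - \left(25200 + 25\right) = -129480 - 25225 = -154705$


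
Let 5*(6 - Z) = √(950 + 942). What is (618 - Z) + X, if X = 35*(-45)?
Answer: -963 + 2*√473/5 ≈ -954.30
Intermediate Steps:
Z = 6 - 2*√473/5 (Z = 6 - √(950 + 942)/5 = 6 - 2*√473/5 ≈ -2.6994)
X = -1575
(618 - Z) + X = (618 - (6 - 2*√473/5)) - 1575 = (618 + (-6 + 2*√473/5)) - 1575 = (612 + 2*√473/5) - 1575 = -963 + 2*√473/5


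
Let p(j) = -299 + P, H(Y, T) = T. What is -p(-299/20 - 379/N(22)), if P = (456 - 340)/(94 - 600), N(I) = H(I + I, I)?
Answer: 75705/253 ≈ 299.23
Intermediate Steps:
N(I) = I
P = -58/253 (P = 116/(-506) = 116*(-1/506) = -58/253 ≈ -0.22925)
p(j) = -75705/253 (p(j) = -299 - 58/253 = -75705/253)
-p(-299/20 - 379/N(22)) = -1*(-75705/253) = 75705/253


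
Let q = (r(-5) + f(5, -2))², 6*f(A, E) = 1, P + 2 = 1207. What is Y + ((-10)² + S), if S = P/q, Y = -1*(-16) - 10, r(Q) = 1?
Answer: 48574/49 ≈ 991.31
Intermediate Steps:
P = 1205 (P = -2 + 1207 = 1205)
f(A, E) = ⅙ (f(A, E) = (⅙)*1 = ⅙)
q = 49/36 (q = (1 + ⅙)² = (7/6)² = 49/36 ≈ 1.3611)
Y = 6 (Y = 16 - 10 = 6)
S = 43380/49 (S = 1205/(49/36) = 1205*(36/49) = 43380/49 ≈ 885.31)
Y + ((-10)² + S) = 6 + ((-10)² + 43380/49) = 6 + (100 + 43380/49) = 6 + 48280/49 = 48574/49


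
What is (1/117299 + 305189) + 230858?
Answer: 62877777054/117299 ≈ 5.3605e+5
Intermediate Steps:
(1/117299 + 305189) + 230858 = 35798364512/117299 + 230858 = 62877777054/117299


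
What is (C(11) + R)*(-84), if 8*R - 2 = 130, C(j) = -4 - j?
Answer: -126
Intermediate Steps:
R = 33/2 (R = 1/4 + (1/8)*130 = 1/4 + 65/4 = 33/2 ≈ 16.500)
(C(11) + R)*(-84) = ((-4 - 1*11) + 33/2)*(-84) = ((-4 - 11) + 33/2)*(-84) = (-15 + 33/2)*(-84) = (3/2)*(-84) = -126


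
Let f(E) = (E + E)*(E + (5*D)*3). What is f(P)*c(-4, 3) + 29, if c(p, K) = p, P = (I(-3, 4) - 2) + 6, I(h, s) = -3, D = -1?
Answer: 141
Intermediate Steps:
P = 1 (P = (-3 - 2) + 6 = -5 + 6 = 1)
f(E) = 2*E*(-15 + E) (f(E) = (E + E)*(E + (5*(-1))*3) = (2*E)*(E - 5*3) = (2*E)*(E - 15) = (2*E)*(-15 + E) = 2*E*(-15 + E))
f(P)*c(-4, 3) + 29 = (2*1*(-15 + 1))*(-4) + 29 = (2*1*(-14))*(-4) + 29 = -28*(-4) + 29 = 112 + 29 = 141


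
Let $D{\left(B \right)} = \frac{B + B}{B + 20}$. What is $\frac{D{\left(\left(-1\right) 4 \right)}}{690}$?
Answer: $- \frac{1}{1380} \approx -0.00072464$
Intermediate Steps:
$D{\left(B \right)} = \frac{2 B}{20 + B}$
$\frac{D{\left(\left(-1\right) 4 \right)}}{690} = \frac{2 \left(\left(-1\right) 4\right) \frac{1}{20 - 4}}{690} = 2 \left(-4\right) \frac{1}{20 - 4} \cdot \frac{1}{690} = 2 \left(-4\right) \frac{1}{16} \cdot \frac{1}{690} = \left(- \frac{1}{2}\right) \frac{1}{690} = - \frac{1}{1380}$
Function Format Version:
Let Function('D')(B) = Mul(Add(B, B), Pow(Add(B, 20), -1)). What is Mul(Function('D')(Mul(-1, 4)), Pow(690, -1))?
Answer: Rational(-1, 1380) ≈ -0.00072464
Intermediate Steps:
Function('D')(B) = Mul(2, B, Pow(Add(20, B), -1)) (Function('D')(B) = Mul(Mul(2, B), Pow(Add(20, B), -1)) = Mul(2, B, Pow(Add(20, B), -1)))
Mul(Function('D')(Mul(-1, 4)), Pow(690, -1)) = Mul(Mul(2, Mul(-1, 4), Pow(Add(20, Mul(-1, 4)), -1)), Pow(690, -1)) = Mul(Mul(2, -4, Pow(Add(20, -4), -1)), Rational(1, 690)) = Mul(Mul(2, -4, Pow(16, -1)), Rational(1, 690)) = Mul(Mul(2, -4, Rational(1, 16)), Rational(1, 690)) = Mul(Rational(-1, 2), Rational(1, 690)) = Rational(-1, 1380)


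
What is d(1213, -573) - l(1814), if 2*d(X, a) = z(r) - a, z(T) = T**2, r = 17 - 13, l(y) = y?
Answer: -3039/2 ≈ -1519.5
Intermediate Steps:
r = 4
d(X, a) = 8 - a/2 (d(X, a) = (4**2 - a)/2 = (16 - a)/2 = 8 - a/2)
d(1213, -573) - l(1814) = (8 - 1/2*(-573)) - 1*1814 = (8 + 573/2) - 1814 = 589/2 - 1814 = -3039/2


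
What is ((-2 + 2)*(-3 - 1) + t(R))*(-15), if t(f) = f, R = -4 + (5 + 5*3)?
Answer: -240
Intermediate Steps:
R = 16 (R = -4 + (5 + 15) = -4 + 20 = 16)
((-2 + 2)*(-3 - 1) + t(R))*(-15) = ((-2 + 2)*(-3 - 1) + 16)*(-15) = (0*(-4) + 16)*(-15) = (0 + 16)*(-15) = 16*(-15) = -240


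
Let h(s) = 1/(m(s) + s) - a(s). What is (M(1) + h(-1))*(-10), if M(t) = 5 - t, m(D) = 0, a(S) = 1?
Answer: -20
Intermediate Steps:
h(s) = -1 + 1/s (h(s) = 1/(0 + s) - 1*1 = 1/s - 1 = -1 + 1/s)
(M(1) + h(-1))*(-10) = ((5 - 1*1) + (1 - 1*(-1))/(-1))*(-10) = ((5 - 1) - (1 + 1))*(-10) = (4 - 1*2)*(-10) = (4 - 2)*(-10) = 2*(-10) = -20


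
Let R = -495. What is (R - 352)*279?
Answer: -236313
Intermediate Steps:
(R - 352)*279 = (-495 - 352)*279 = -847*279 = -236313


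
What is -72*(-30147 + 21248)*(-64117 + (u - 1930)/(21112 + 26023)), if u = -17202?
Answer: -176035586899896/4285 ≈ -4.1082e+10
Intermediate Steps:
-72*(-30147 + 21248)*(-64117 + (u - 1930)/(21112 + 26023)) = -72*(-30147 + 21248)*(-64117 + (-17202 - 1930)/(21112 + 26023)) = -(-640728)*(-64117 - 19132/47135) = -(-640728)*(-3022173927)/47135 = -72*2444938706943/4285 = -176035586899896/4285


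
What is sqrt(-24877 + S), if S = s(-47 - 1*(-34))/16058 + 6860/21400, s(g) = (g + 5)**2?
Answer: I*sqrt(1836042845159646690)/8591030 ≈ 157.72*I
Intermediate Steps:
s(g) = (5 + g)**2
S = 2788187/8591030 (S = (5 + (-47 - 1*(-34)))**2/16058 + 6860/21400 = (5 + (-47 + 34))**2*(1/16058) + 6860*(1/21400) = (5 - 13)**2*(1/16058) + 343/1070 = (-8)**2*(1/16058) + 343/1070 = 64*(1/16058) + 343/1070 = 32/8029 + 343/1070 = 2788187/8591030 ≈ 0.32455)
sqrt(-24877 + S) = sqrt(-24877 + 2788187/8591030) = sqrt(-213716265123/8591030) = I*sqrt(1836042845159646690)/8591030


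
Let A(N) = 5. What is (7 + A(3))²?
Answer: 144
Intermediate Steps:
(7 + A(3))² = (7 + 5)² = 12² = 144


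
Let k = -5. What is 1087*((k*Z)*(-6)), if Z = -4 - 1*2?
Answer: -195660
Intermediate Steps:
Z = -6 (Z = -4 - 2 = -6)
1087*((k*Z)*(-6)) = 1087*(-5*(-6)*(-6)) = 1087*(30*(-6)) = 1087*(-180) = -195660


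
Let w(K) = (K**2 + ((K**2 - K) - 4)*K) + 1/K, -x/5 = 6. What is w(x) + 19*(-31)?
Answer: -824071/30 ≈ -27469.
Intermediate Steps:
x = -30 (x = -5*6 = -30)
w(K) = 1/K + K**2 + K*(-4 + K**2 - K) (w(K) = (K**2 + (-4 + K**2 - K)*K) + 1/K = (K**2 + K*(-4 + K**2 - K)) + 1/K = 1/K + K**2 + K*(-4 + K**2 - K))
w(x) + 19*(-31) = (1/(-30) + (-30)**3 - 4*(-30)) + 19*(-31) = (-1/30 - 27000 + 120) - 589 = -806401/30 - 589 = -824071/30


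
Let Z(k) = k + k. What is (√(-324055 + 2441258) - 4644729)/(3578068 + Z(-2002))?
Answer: -4644729/3574064 + √2117203/3574064 ≈ -1.2992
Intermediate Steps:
Z(k) = 2*k
(√(-324055 + 2441258) - 4644729)/(3578068 + Z(-2002)) = (√(-324055 + 2441258) - 4644729)/(3578068 + 2*(-2002)) = (√2117203 - 4644729)/(3578068 - 4004) = (-4644729 + √2117203)/3574064 = (-4644729 + √2117203)*(1/3574064) = -4644729/3574064 + √2117203/3574064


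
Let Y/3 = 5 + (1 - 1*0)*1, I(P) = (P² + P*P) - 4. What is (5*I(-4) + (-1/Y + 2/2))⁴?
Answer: 41426845904161/104976 ≈ 3.9463e+8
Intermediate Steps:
I(P) = -4 + 2*P² (I(P) = (P² + P²) - 4 = 2*P² - 4 = -4 + 2*P²)
Y = 18 (Y = 3*(5 + (1 - 1*0)*1) = 3*(5 + (1 + 0)*1) = 3*(5 + 1*1) = 3*(5 + 1) = 3*6 = 18)
(5*I(-4) + (-1/Y + 2/2))⁴ = (5*(-4 + 2*(-4)²) + (-1/18 + 2/2))⁴ = (5*(-4 + 2*16) + (-1*1/18 + 2*(½)))⁴ = (5*(-4 + 32) + (-1/18 + 1))⁴ = (5*28 + 17/18)⁴ = (140 + 17/18)⁴ = (2537/18)⁴ = 41426845904161/104976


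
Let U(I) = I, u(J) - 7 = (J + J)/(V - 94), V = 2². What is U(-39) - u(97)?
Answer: -1973/45 ≈ -43.844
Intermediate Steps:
V = 4
u(J) = 7 - J/45 (u(J) = 7 + (J + J)/(4 - 94) = 7 + (2*J)/(-90) = 7 + (2*J)*(-1/90) = 7 - J/45)
U(-39) - u(97) = -39 - (7 - 1/45*97) = -39 - (7 - 97/45) = -39 - 1*218/45 = -39 - 218/45 = -1973/45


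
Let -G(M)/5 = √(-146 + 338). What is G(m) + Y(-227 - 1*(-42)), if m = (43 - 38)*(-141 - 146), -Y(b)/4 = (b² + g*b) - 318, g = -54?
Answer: -175588 - 40*√3 ≈ -1.7566e+5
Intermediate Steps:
Y(b) = 1272 - 4*b² + 216*b (Y(b) = -4*((b² - 54*b) - 318) = -4*(-318 + b² - 54*b) = 1272 - 4*b² + 216*b)
m = -1435 (m = 5*(-287) = -1435)
G(M) = -40*√3 (G(M) = -5*√(-146 + 338) = -40*√3)
G(m) + Y(-227 - 1*(-42)) = -40*√3 + (1272 - 4*(-227 - 1*(-42))² + 216*(-227 - 1*(-42))) = -40*√3 + (1272 - 4*(-227 + 42)² + 216*(-227 + 42)) = -40*√3 + (1272 - 4*(-185)² + 216*(-185)) = -40*√3 + (1272 - 4*34225 - 39960) = -40*√3 + (1272 - 136900 - 39960) = -40*√3 - 175588 = -175588 - 40*√3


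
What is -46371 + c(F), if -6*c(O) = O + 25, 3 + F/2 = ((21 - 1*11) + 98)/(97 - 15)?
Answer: -11408153/246 ≈ -46375.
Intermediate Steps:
F = -138/41 (F = -6 + 2*(((21 - 1*11) + 98)/(97 - 15)) = -6 + 2*(((21 - 11) + 98)/82) = -6 + 2*((10 + 98)*(1/82)) = -6 + 2*(108*(1/82)) = -6 + 2*(54/41) = -6 + 108/41 = -138/41 ≈ -3.3659)
c(O) = -25/6 - O/6 (c(O) = -(O + 25)/6 = -(25 + O)/6 = -25/6 - O/6)
-46371 + c(F) = -46371 + (-25/6 - ⅙*(-138/41)) = -46371 + (-25/6 + 23/41) = -46371 - 887/246 = -11408153/246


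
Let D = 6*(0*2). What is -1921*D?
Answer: 0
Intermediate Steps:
D = 0 (D = 6*0 = 0)
-1921*D = -1921*0 = 0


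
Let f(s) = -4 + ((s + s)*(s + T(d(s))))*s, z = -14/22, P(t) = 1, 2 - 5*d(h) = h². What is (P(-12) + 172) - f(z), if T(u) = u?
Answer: 12976101/73205 ≈ 177.26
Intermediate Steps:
d(h) = ⅖ - h²/5
z = -7/11 (z = -14*1/22 = -7/11 ≈ -0.63636)
f(s) = -4 + 2*s²*(⅖ + s - s²/5) (f(s) = -4 + ((s + s)*(s + (⅖ - s²/5)))*s = -4 + ((2*s)*(⅖ + s - s²/5))*s = -4 + (2*s*(⅖ + s - s²/5))*s = -4 + 2*s²*(⅖ + s - s²/5))
(P(-12) + 172) - f(z) = (1 + 172) - (-4 + 2*(-7/11)³ + 2*(-7/11)²*(2 - (-7/11)²)/5) = 173 - (-4 + 2*(-343/1331) + (⅖)*(49/121)*(2 - 1*49/121)) = 173 - (-4 - 686/1331 + (⅖)*(49/121)*(2 - 49/121)) = 173 - (-4 - 686/1331 + (⅖)*(49/121)*(193/121)) = 173 - (-4 - 686/1331 + 18914/73205) = 173 - 1*(-311636/73205) = 173 + 311636/73205 = 12976101/73205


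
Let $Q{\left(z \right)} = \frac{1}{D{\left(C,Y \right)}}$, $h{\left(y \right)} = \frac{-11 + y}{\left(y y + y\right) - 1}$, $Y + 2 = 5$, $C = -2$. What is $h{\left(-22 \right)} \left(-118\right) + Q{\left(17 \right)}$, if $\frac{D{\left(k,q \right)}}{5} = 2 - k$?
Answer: $\frac{78341}{9220} \approx 8.4969$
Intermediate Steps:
$Y = 3$ ($Y = -2 + 5 = 3$)
$D{\left(k,q \right)} = 10 - 5 k$ ($D{\left(k,q \right)} = 5 \left(2 - k\right) = 10 - 5 k$)
$h{\left(y \right)} = \frac{-11 + y}{-1 + y + y^{2}}$ ($h{\left(y \right)} = \frac{-11 + y}{\left(y^{2} + y\right) - 1} = \frac{-11 + y}{\left(y + y^{2}\right) - 1} = \frac{-11 + y}{-1 + y + y^{2}}$)
$Q{\left(z \right)} = \frac{1}{20}$ ($Q{\left(z \right)} = \frac{1}{10 - -10} = \frac{1}{10 + 10} = \frac{1}{20}$)
$h{\left(-22 \right)} \left(-118\right) + Q{\left(17 \right)} = \frac{-11 - 22}{-1 - 22 + \left(-22\right)^{2}} \left(-118\right) + \frac{1}{20} = \frac{1}{-1 - 22 + 484} \left(-33\right) \left(-118\right) + \frac{1}{20} = \frac{1}{461} \left(-33\right) \left(-118\right) + \frac{1}{20} = \left(- \frac{33}{461}\right) \left(-118\right) + \frac{1}{20} = \frac{3894}{461} + \frac{1}{20} = \frac{78341}{9220}$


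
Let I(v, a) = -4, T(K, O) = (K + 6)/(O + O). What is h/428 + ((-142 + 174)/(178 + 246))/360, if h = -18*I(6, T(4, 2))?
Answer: 85967/510390 ≈ 0.16843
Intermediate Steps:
T(K, O) = (6 + K)/(2*O) (T(K, O) = (6 + K)/((2*O)) = (6 + K)*(1/(2*O)) = (6 + K)/(2*O))
h = 72 (h = -18*(-4) = 72)
h/428 + ((-142 + 174)/(178 + 246))/360 = 72/428 + ((-142 + 174)/(178 + 246))/360 = 72*(1/428) + (32/424)*(1/360) = 18/107 + (32*(1/424))*(1/360) = 18/107 + (4/53)*(1/360) = 18/107 + 1/4770 = 85967/510390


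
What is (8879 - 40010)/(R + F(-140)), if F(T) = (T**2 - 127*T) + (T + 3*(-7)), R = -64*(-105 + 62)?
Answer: -31131/39971 ≈ -0.77884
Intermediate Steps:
R = 2752 (R = -64*(-43) = 2752)
F(T) = -21 + T**2 - 126*T (F(T) = (T**2 - 127*T) + (T - 21) = (T**2 - 127*T) + (-21 + T) = -21 + T**2 - 126*T)
(8879 - 40010)/(R + F(-140)) = (8879 - 40010)/(2752 + (-21 + (-140)**2 - 126*(-140))) = -31131/(2752 + (-21 + 19600 + 17640)) = -31131/(2752 + 37219) = -31131/39971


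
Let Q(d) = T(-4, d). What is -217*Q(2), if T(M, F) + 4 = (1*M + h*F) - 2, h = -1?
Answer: 2604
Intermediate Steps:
T(M, F) = -6 + M - F (T(M, F) = -4 + ((1*M - F) - 2) = -4 + ((M - F) - 2) = -4 + (-2 + M - F) = -6 + M - F)
Q(d) = -10 - d (Q(d) = -6 - 4 - d = -10 - d)
-217*Q(2) = -217*(-10 - 1*2) = -217*(-10 - 2) = -217*(-12) = 2604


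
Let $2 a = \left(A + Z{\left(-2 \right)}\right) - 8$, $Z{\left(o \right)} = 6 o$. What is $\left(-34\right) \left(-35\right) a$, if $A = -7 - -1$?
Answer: $-15470$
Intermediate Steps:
$A = -6$ ($A = -7 + 1 = -6$)
$a = -13$ ($a = \frac{\left(-6 + 6 \left(-2\right)\right) - 8}{2} = \frac{\left(-6 - 12\right) - 8}{2} = \frac{-18 - 8}{2} = \frac{1}{2} \left(-26\right) = -13$)
$\left(-34\right) \left(-35\right) a = \left(-34\right) \left(-35\right) \left(-13\right) = 1190 \left(-13\right) = -15470$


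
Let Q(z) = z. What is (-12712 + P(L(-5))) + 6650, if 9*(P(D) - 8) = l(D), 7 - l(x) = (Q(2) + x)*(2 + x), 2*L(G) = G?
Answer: -24213/4 ≈ -6053.3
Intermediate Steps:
L(G) = G/2
l(x) = 7 - (2 + x)² (l(x) = 7 - (2 + x)*(2 + x) = 7 - (2 + x)²)
P(D) = 25/3 - 4*D/9 - D²/9 (P(D) = 8 + (3 - D² - 4*D)/9 = 8 + (⅓ - 4*D/9 - D²/9) = 25/3 - 4*D/9 - D²/9)
(-12712 + P(L(-5))) + 6650 = (-12712 + (25/3 - 2*(-5)/9 - ((½)*(-5))²/9)) + 6650 = (-12712 + (25/3 - 4/9*(-5/2) - (-5/2)²/9)) + 6650 = (-12712 + (25/3 + 10/9 - ⅑*25/4)) + 6650 = (-12712 + (25/3 + 10/9 - 25/36)) + 6650 = (-12712 + 35/4) + 6650 = -50813/4 + 6650 = -24213/4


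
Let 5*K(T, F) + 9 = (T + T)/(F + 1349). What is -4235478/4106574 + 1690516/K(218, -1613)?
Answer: -381823094126959/481153587 ≈ -7.9356e+5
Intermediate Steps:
K(T, F) = -9/5 + 2*T/(5*(1349 + F)) (K(T, F) = -9/5 + ((T + T)/(F + 1349))/5 = -9/5 + ((2*T)/(1349 + F))/5 = -9/5 + (2*T/(1349 + F))/5 = -9/5 + 2*T/(5*(1349 + F)))
-4235478/4106574 + 1690516/K(218, -1613) = -4235478/4106574 + 1690516/(((-12141 - 9*(-1613) + 2*218)/(5*(1349 - 1613)))) = -4235478*1/4106574 + 1690516/(((⅕)*(-12141 + 14517 + 436)/(-264))) = -705913/684429 + 1690516/(((⅕)*(-1/264)*2812)) = -705913/684429 + 1690516/(-703/330) = -705913/684429 + 1690516*(-330/703) = -705913/684429 - 557870280/703 = -381823094126959/481153587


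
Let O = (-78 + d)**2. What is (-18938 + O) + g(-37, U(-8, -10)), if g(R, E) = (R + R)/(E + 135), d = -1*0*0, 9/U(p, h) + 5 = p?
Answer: -11222023/873 ≈ -12855.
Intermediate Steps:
U(p, h) = 9/(-5 + p)
d = 0 (d = 0*0 = 0)
O = 6084 (O = (-78 + 0)**2 = (-78)**2 = 6084)
g(R, E) = 2*R/(135 + E) (g(R, E) = (2*R)/(135 + E) = 2*R/(135 + E))
(-18938 + O) + g(-37, U(-8, -10)) = (-18938 + 6084) + 2*(-37)/(135 + 9/(-5 - 8)) = -12854 + 2*(-37)/(135 + 9/(-13)) = -12854 + 2*(-37)/(135 + 9*(-1/13)) = -12854 + 2*(-37)/(135 - 9/13) = -12854 + 2*(-37)/(1746/13) = -12854 + 2*(-37)*(13/1746) = -12854 - 481/873 = -11222023/873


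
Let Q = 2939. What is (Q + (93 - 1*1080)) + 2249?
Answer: 4201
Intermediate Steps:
(Q + (93 - 1*1080)) + 2249 = (2939 + (93 - 1*1080)) + 2249 = (2939 + (93 - 1080)) + 2249 = (2939 - 987) + 2249 = 1952 + 2249 = 4201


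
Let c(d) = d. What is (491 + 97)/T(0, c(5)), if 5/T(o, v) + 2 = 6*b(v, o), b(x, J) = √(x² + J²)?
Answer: 16464/5 ≈ 3292.8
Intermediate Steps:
b(x, J) = √(J² + x²)
T(o, v) = 5/(-2 + 6*√(o² + v²))
(491 + 97)/T(0, c(5)) = (491 + 97)/((5/(2*(-1 + 3*√(0² + 5²))))) = 588/((5/(2*(-1 + 3*√(0 + 25))))) = 588/((5/(2*(-1 + 3*√25)))) = 588/((5/(2*(-1 + 3*5)))) = 588/((5/(2*(-1 + 15)))) = 588/(((5/2)/14)) = 588/(((5/2)*(1/14))) = 588/(5/28) = 588*(28/5) = 16464/5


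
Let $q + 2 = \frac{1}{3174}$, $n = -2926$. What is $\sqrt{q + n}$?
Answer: $\frac{i \sqrt{55760826}}{138} \approx 54.111 i$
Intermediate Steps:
$q = - \frac{6347}{3174}$ ($q = -2 + \frac{1}{3174} = - \frac{6347}{3174} \approx -1.9997$)
$\sqrt{q + n} = \sqrt{- \frac{6347}{3174} - 2926} = \sqrt{- \frac{9293471}{3174}} = \frac{i \sqrt{55760826}}{138}$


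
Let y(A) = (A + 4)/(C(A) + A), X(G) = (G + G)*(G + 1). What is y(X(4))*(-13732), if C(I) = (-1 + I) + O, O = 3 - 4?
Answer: -302104/39 ≈ -7746.3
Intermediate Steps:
X(G) = 2*G*(1 + G) (X(G) = (2*G)*(1 + G) = 2*G*(1 + G))
O = -1
C(I) = -2 + I (C(I) = (-1 + I) - 1 = -2 + I)
y(A) = (4 + A)/(-2 + 2*A) (y(A) = (A + 4)/((-2 + A) + A) = (4 + A)/(-2 + 2*A))
y(X(4))*(-13732) = ((4 + 2*4*(1 + 4))/(2*(-1 + 2*4*(1 + 4))))*(-13732) = ((4 + 2*4*5)/(2*(-1 + 2*4*5)))*(-13732) = ((4 + 40)/(2*(-1 + 40)))*(-13732) = ((½)*44/39)*(-13732) = ((½)*(1/39)*44)*(-13732) = (22/39)*(-13732) = -302104/39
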